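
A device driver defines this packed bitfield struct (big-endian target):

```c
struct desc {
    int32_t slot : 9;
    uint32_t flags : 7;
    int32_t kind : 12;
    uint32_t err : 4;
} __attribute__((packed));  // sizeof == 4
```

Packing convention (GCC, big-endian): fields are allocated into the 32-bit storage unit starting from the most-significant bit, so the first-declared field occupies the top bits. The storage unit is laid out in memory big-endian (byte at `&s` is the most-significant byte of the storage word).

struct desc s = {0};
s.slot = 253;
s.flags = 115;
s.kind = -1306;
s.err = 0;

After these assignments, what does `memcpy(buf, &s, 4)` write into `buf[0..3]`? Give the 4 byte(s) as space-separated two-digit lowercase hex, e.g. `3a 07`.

7e f3 ae 60

[23+:9] slot=253 & 0x1ff = 0xfd; word=0x7e800000
[16+:7] flags=115 & 0x7f = 0x73; word=0x7ef30000
[4+:12] kind=-1306 & 0xfff = 0xae6; word=0x7ef3ae60
[0+:4] err=0 & 0xf = 0x0; word=0x7ef3ae60
word = 0x7ef3ae60 → big-endian bytes:
  [0]=0x7e  [1]=0xf3  [2]=0xae  [3]=0x60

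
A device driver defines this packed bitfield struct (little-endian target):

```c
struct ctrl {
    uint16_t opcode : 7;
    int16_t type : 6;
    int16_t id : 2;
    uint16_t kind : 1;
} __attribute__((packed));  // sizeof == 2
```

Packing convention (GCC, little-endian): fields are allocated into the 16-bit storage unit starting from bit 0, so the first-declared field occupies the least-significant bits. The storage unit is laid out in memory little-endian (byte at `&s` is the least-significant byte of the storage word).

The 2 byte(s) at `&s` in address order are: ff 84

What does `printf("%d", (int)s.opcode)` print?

127

[0]=0xff [1]=0x84 (little-endian) → word 0x84ff
opcode [0+:7] = (word>>0) & 0x7f = 127  ←
type [7+:6] = (word>>7) & 0x3f = 9
id [13+:2] = (word>>13) & 0x3 = 0
kind [15+:1] = (word>>15) & 0x1 = 1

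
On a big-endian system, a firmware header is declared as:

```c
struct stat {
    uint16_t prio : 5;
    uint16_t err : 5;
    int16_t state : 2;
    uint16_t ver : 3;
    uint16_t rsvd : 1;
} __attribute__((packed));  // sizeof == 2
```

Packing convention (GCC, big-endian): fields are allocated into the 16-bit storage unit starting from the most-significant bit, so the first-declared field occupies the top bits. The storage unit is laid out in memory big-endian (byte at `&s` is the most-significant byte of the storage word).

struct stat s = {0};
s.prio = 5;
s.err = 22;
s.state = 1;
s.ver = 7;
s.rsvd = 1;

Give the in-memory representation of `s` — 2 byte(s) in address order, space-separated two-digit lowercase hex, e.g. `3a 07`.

prio (5b) val=5 bits=0x5 at bit 11: 0x2800
err (5b) val=22 bits=0x16 at bit 6: 0x2d80
state (2b) val=1 bits=0x1 at bit 4: 0x2d90
ver (3b) val=7 bits=0x7 at bit 1: 0x2d9e
rsvd (1b) val=1 bits=0x1 at bit 0: 0x2d9f
word = 0x2d9f → big-endian bytes:
  [0]=0x2d  [1]=0x9f

2d 9f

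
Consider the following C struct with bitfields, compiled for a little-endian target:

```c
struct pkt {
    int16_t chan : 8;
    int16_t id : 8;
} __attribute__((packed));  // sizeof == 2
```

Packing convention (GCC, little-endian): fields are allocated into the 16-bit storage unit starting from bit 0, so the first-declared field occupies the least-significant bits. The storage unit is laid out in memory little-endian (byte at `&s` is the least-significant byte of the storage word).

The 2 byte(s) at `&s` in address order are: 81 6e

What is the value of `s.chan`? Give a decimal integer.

-127

[0]=0x81 [1]=0x6e (little-endian) → word 0x6e81
chan:8 @ bit 0 → (0x6e81>>0)&0xff = 0x81  ←
id:8 @ bit 8 → (0x6e81>>8)&0xff = 0x6e
chan signed 8b, MSB=1: 129 - 256 = -127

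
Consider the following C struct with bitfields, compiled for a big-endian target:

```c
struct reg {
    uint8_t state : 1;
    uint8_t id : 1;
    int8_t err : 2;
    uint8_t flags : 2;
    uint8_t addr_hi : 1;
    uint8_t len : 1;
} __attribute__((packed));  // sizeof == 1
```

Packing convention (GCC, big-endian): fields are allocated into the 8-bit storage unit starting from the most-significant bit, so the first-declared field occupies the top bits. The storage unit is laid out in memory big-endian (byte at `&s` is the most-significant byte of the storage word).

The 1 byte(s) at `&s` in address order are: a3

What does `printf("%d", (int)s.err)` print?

[0]=0xa3 (big-endian) → word 0xa3
state [7+:1] = (word>>7) & 0x1 = 1
id [6+:1] = (word>>6) & 0x1 = 0
err [4+:2] = (word>>4) & 0x3 = 2  ←
flags [2+:2] = (word>>2) & 0x3 = 0
addr_hi [1+:1] = (word>>1) & 0x1 = 1
len [0+:1] = (word>>0) & 0x1 = 1
err signed 2b, MSB=1: 2 - 4 = -2

-2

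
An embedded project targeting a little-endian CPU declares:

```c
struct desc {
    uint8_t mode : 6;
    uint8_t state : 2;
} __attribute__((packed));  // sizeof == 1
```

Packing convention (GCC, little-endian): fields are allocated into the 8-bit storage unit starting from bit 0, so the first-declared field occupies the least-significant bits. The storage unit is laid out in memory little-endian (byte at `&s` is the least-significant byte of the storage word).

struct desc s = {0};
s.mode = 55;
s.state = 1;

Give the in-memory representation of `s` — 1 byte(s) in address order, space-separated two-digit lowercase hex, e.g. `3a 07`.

mode:6 = 55 → 0x37 << 0 → word 0x37
state:2 = 1 → 0x1 << 6 → word 0x77
word = 0x77 → little-endian bytes:
  [0]=0x77

77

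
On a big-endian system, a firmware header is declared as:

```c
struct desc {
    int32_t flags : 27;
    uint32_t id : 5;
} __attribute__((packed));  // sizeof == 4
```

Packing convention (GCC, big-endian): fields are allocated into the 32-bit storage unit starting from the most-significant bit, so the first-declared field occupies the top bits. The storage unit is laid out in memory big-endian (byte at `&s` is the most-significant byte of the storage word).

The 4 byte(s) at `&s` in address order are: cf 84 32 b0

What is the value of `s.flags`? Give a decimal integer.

-25419371

[0]=0xcf [1]=0x84 [2]=0x32 [3]=0xb0 (big-endian) → word 0xcf8432b0
flags [5+:27] = (word>>5) & 0x7ffffff = 108798357  ←
id [0+:5] = (word>>0) & 0x1f = 16
flags signed 27b, MSB=1: 108798357 - 134217728 = -25419371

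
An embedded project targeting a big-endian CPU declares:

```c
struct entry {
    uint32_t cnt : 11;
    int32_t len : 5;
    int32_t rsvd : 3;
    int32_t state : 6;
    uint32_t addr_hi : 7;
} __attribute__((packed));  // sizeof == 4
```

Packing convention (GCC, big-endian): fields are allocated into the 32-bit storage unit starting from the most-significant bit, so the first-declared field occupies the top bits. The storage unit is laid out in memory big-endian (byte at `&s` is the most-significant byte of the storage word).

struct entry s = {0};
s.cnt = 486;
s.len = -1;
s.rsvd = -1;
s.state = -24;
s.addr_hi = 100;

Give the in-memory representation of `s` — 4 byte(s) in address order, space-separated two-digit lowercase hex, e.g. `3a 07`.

[21+:11] cnt=486 & 0x7ff = 0x1e6; word=0x3cc00000
[16+:5] len=-1 & 0x1f = 0x1f; word=0x3cdf0000
[13+:3] rsvd=-1 & 0x7 = 0x7; word=0x3cdfe000
[7+:6] state=-24 & 0x3f = 0x28; word=0x3cdff400
[0+:7] addr_hi=100 & 0x7f = 0x64; word=0x3cdff464
word = 0x3cdff464 → big-endian bytes:
  [0]=0x3c  [1]=0xdf  [2]=0xf4  [3]=0x64

3c df f4 64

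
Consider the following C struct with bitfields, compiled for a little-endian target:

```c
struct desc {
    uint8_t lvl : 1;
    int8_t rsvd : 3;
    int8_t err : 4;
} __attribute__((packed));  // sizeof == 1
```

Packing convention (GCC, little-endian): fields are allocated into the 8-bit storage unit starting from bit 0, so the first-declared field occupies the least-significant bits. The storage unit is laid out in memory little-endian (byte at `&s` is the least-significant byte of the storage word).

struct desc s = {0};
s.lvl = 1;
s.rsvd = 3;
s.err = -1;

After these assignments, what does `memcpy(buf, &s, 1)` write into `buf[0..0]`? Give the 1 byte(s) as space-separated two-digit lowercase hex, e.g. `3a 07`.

lvl:1 = 1 → 0x1 << 0 → word 0x01
rsvd:3 = 3 → 0x3 << 1 → word 0x07
err:4 = -1 → 0xf << 4 → word 0xf7
word = 0xf7 → little-endian bytes:
  [0]=0xf7

f7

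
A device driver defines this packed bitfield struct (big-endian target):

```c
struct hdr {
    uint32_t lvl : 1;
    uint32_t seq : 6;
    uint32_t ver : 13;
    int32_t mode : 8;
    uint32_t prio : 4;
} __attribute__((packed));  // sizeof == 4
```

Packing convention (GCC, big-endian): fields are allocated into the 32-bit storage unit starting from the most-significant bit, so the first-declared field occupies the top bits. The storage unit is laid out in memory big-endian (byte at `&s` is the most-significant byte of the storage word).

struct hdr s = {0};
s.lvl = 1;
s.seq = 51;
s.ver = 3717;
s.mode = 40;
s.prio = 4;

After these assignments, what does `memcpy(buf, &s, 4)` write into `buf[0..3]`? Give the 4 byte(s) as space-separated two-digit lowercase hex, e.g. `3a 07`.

e6 e8 52 84

lvl (1b) val=1 bits=0x1 at bit 31: 0x80000000
seq (6b) val=51 bits=0x33 at bit 25: 0xe6000000
ver (13b) val=3717 bits=0xe85 at bit 12: 0xe6e85000
mode (8b) val=40 bits=0x28 at bit 4: 0xe6e85280
prio (4b) val=4 bits=0x4 at bit 0: 0xe6e85284
word = 0xe6e85284 → big-endian bytes:
  [0]=0xe6  [1]=0xe8  [2]=0x52  [3]=0x84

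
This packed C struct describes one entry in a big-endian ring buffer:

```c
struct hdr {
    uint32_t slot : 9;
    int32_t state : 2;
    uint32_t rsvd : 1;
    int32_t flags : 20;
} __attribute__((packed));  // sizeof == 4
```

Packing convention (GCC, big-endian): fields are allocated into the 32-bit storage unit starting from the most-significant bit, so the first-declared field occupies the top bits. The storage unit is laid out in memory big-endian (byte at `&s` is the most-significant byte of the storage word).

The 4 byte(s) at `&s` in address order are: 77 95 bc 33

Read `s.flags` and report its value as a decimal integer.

[0]=0x77 [1]=0x95 [2]=0xbc [3]=0x33 (big-endian) → word 0x7795bc33
slot:9 @ bit 23 → (0x7795bc33>>23)&0x1ff = 0xef
state:2 @ bit 21 → (0x7795bc33>>21)&0x3 = 0x0
rsvd:1 @ bit 20 → (0x7795bc33>>20)&0x1 = 0x1
flags:20 @ bit 0 → (0x7795bc33>>0)&0xfffff = 0x5bc33  ←
flags signed 20b, MSB=0: value = 375859

375859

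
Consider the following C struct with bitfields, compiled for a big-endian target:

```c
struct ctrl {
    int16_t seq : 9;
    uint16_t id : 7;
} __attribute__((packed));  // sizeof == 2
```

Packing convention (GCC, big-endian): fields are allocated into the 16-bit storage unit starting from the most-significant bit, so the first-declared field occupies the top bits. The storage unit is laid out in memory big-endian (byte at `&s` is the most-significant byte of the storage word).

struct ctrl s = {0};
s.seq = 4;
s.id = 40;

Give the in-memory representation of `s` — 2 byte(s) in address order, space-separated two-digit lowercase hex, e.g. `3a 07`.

02 28

seq:9 = 4 → 0x4 << 7 → word 0x0200
id:7 = 40 → 0x28 << 0 → word 0x0228
word = 0x0228 → big-endian bytes:
  [0]=0x02  [1]=0x28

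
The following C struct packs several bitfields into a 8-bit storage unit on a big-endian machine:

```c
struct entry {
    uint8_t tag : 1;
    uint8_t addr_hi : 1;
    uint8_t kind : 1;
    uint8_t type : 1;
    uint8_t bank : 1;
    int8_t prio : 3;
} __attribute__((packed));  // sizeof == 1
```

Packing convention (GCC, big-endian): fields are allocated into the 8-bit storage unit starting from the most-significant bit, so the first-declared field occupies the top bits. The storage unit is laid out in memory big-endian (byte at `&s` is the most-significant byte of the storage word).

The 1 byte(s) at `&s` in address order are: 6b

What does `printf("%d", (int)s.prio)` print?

[0]=0x6b (big-endian) → word 0x6b
tag:1 @ bit 7 → (0x6b>>7)&0x1 = 0x0
addr_hi:1 @ bit 6 → (0x6b>>6)&0x1 = 0x1
kind:1 @ bit 5 → (0x6b>>5)&0x1 = 0x1
type:1 @ bit 4 → (0x6b>>4)&0x1 = 0x0
bank:1 @ bit 3 → (0x6b>>3)&0x1 = 0x1
prio:3 @ bit 0 → (0x6b>>0)&0x7 = 0x3  ←
prio signed 3b, MSB=0: value = 3

3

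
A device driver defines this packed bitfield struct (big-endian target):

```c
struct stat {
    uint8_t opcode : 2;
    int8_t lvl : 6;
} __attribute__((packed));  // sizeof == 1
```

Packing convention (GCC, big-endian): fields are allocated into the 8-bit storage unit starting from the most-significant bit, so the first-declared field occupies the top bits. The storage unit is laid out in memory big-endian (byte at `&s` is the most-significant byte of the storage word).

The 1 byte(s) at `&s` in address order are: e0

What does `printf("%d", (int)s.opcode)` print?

3

[0]=0xe0 (big-endian) → word 0xe0
opcode [6+:2] = (word>>6) & 0x3 = 3  ←
lvl [0+:6] = (word>>0) & 0x3f = 32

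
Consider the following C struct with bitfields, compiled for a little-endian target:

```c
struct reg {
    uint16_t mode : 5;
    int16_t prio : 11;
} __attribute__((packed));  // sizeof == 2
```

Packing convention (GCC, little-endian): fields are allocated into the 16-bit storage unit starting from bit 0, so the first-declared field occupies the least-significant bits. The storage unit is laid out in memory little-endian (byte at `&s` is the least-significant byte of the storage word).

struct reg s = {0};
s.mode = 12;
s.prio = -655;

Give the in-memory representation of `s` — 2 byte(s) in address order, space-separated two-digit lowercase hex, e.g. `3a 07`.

2c ae

mode:5 = 12 → 0xc << 0 → word 0x000c
prio:11 = -655 → 0x571 << 5 → word 0xae2c
word = 0xae2c → little-endian bytes:
  [0]=0x2c  [1]=0xae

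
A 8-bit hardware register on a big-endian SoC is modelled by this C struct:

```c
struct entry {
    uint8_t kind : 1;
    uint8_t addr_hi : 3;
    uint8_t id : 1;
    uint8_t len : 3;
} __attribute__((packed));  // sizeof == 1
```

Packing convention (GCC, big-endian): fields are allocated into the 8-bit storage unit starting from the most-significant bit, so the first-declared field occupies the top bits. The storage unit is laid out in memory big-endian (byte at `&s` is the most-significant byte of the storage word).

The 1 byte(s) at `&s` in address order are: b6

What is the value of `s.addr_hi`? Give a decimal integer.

3

[0]=0xb6 (big-endian) → word 0xb6
kind:1 @ bit 7 → (0xb6>>7)&0x1 = 0x1
addr_hi:3 @ bit 4 → (0xb6>>4)&0x7 = 0x3  ←
id:1 @ bit 3 → (0xb6>>3)&0x1 = 0x0
len:3 @ bit 0 → (0xb6>>0)&0x7 = 0x6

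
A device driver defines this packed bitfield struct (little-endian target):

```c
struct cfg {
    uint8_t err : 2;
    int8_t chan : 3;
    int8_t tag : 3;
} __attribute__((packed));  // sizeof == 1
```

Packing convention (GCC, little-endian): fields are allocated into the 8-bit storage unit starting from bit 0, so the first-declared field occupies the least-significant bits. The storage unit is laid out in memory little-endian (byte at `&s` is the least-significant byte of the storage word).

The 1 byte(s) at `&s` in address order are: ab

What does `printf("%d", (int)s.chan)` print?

[0]=0xab (little-endian) → word 0xab
err:2 @ bit 0 → (0xab>>0)&0x3 = 0x3
chan:3 @ bit 2 → (0xab>>2)&0x7 = 0x2  ←
tag:3 @ bit 5 → (0xab>>5)&0x7 = 0x5
chan signed 3b, MSB=0: value = 2

2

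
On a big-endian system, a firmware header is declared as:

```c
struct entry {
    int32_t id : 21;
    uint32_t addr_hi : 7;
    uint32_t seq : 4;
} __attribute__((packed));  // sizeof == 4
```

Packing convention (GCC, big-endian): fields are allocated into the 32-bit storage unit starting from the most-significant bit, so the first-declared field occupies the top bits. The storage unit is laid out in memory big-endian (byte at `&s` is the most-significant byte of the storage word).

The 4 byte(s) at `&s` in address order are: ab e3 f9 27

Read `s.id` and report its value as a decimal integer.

-689025

[0]=0xab [1]=0xe3 [2]=0xf9 [3]=0x27 (big-endian) → word 0xabe3f927
id [11+:21] = (word>>11) & 0x1fffff = 1408127  ←
addr_hi [4+:7] = (word>>4) & 0x7f = 18
seq [0+:4] = (word>>0) & 0xf = 7
id signed 21b, MSB=1: 1408127 - 2097152 = -689025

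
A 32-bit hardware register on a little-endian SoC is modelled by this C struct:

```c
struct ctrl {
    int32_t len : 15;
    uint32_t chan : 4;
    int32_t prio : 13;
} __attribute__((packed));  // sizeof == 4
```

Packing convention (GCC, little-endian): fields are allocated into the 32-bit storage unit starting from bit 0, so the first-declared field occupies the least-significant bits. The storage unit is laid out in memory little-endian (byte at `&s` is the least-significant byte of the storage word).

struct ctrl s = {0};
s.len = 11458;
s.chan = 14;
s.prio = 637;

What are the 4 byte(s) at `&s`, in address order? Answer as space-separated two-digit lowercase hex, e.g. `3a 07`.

c2 2c ef 13

[0+:15] len=11458 & 0x7fff = 0x2cc2; word=0x00002cc2
[15+:4] chan=14 & 0xf = 0xe; word=0x00072cc2
[19+:13] prio=637 & 0x1fff = 0x27d; word=0x13ef2cc2
word = 0x13ef2cc2 → little-endian bytes:
  [0]=0xc2  [1]=0x2c  [2]=0xef  [3]=0x13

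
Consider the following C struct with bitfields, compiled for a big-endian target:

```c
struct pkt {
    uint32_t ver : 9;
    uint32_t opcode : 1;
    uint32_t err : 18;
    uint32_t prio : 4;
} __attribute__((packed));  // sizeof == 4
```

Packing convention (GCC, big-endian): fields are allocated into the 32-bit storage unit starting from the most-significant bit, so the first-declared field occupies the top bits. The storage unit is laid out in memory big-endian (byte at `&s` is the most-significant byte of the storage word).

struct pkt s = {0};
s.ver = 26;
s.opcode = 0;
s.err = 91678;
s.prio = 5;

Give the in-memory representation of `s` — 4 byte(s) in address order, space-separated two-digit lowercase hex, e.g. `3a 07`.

ver (9b) val=26 bits=0x1a at bit 23: 0x0d000000
opcode (1b) val=0 bits=0x0 at bit 22: 0x0d000000
err (18b) val=91678 bits=0x1661e at bit 4: 0x0d1661e0
prio (4b) val=5 bits=0x5 at bit 0: 0x0d1661e5
word = 0x0d1661e5 → big-endian bytes:
  [0]=0x0d  [1]=0x16  [2]=0x61  [3]=0xe5

0d 16 61 e5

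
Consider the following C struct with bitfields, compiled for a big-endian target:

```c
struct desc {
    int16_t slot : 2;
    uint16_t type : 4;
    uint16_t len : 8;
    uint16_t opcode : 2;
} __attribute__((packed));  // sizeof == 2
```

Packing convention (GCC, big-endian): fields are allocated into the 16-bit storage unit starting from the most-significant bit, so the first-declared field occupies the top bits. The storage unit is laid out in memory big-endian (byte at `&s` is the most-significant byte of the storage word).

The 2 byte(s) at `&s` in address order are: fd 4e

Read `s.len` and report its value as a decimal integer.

[0]=0xfd [1]=0x4e (big-endian) → word 0xfd4e
slot:2 @ bit 14 → (0xfd4e>>14)&0x3 = 0x3
type:4 @ bit 10 → (0xfd4e>>10)&0xf = 0xf
len:8 @ bit 2 → (0xfd4e>>2)&0xff = 0x53  ←
opcode:2 @ bit 0 → (0xfd4e>>0)&0x3 = 0x2

83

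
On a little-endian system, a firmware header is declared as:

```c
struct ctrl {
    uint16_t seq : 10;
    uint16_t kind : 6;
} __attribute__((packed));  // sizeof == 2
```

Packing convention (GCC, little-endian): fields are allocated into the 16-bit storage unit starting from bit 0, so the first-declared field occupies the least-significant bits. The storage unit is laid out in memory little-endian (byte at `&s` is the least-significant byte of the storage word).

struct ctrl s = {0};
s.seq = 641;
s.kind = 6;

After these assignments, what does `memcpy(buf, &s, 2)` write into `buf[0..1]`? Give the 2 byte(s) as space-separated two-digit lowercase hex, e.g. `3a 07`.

[0+:10] seq=641 & 0x3ff = 0x281; word=0x0281
[10+:6] kind=6 & 0x3f = 0x6; word=0x1a81
word = 0x1a81 → little-endian bytes:
  [0]=0x81  [1]=0x1a

81 1a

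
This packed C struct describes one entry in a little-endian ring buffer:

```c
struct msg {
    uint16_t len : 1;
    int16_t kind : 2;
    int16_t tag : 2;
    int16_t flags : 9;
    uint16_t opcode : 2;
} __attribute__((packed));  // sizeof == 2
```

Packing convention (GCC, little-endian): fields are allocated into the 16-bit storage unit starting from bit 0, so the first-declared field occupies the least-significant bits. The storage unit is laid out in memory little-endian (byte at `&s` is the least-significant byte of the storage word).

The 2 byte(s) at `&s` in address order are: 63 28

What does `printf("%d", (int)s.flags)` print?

[0]=0x63 [1]=0x28 (little-endian) → word 0x2863
len [0+:1] = (word>>0) & 0x1 = 1
kind [1+:2] = (word>>1) & 0x3 = 1
tag [3+:2] = (word>>3) & 0x3 = 0
flags [5+:9] = (word>>5) & 0x1ff = 323  ←
opcode [14+:2] = (word>>14) & 0x3 = 0
flags signed 9b, MSB=1: 323 - 512 = -189

-189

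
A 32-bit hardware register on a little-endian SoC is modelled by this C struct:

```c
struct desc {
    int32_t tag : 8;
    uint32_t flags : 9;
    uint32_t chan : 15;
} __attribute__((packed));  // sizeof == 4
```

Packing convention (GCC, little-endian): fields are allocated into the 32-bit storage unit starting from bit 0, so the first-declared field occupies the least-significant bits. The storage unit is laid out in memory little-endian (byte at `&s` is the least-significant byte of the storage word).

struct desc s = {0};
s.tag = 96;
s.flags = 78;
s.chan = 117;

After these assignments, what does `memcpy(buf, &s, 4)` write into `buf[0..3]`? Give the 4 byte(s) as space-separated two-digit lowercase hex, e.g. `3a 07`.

60 4e ea 00

tag:8 = 96 → 0x60 << 0 → word 0x00000060
flags:9 = 78 → 0x4e << 8 → word 0x00004e60
chan:15 = 117 → 0x75 << 17 → word 0x00ea4e60
word = 0x00ea4e60 → little-endian bytes:
  [0]=0x60  [1]=0x4e  [2]=0xea  [3]=0x00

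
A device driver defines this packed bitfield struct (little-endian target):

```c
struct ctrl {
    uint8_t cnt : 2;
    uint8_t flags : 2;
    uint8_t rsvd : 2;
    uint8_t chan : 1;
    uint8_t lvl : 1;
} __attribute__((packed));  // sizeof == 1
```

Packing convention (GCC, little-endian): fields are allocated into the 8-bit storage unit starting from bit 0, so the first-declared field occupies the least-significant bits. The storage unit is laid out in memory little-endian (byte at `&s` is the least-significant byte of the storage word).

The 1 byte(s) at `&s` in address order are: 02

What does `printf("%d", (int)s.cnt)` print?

2

[0]=0x02 (little-endian) → word 0x02
cnt:2 @ bit 0 → (0x02>>0)&0x3 = 0x2  ←
flags:2 @ bit 2 → (0x02>>2)&0x3 = 0x0
rsvd:2 @ bit 4 → (0x02>>4)&0x3 = 0x0
chan:1 @ bit 6 → (0x02>>6)&0x1 = 0x0
lvl:1 @ bit 7 → (0x02>>7)&0x1 = 0x0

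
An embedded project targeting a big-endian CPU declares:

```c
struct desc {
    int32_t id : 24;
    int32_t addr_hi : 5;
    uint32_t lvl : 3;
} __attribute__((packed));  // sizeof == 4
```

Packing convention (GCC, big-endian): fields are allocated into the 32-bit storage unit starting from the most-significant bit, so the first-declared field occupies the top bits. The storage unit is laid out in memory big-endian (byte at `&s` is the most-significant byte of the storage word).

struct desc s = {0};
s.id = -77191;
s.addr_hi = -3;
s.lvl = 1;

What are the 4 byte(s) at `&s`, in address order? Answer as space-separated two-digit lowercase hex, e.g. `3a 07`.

id:24 = -77191 → 0xfed279 << 8 → word 0xfed27900
addr_hi:5 = -3 → 0x1d << 3 → word 0xfed279e8
lvl:3 = 1 → 0x1 << 0 → word 0xfed279e9
word = 0xfed279e9 → big-endian bytes:
  [0]=0xfe  [1]=0xd2  [2]=0x79  [3]=0xe9

fe d2 79 e9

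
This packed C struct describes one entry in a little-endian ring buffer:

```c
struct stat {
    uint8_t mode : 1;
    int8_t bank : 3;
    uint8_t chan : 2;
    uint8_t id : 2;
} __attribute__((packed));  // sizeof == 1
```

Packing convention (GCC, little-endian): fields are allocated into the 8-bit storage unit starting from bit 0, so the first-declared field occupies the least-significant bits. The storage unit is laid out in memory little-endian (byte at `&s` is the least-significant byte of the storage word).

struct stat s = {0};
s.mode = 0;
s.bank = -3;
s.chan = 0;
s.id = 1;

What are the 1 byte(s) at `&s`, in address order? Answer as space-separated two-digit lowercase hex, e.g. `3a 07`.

mode:1 = 0 → 0x0 << 0 → word 0x00
bank:3 = -3 → 0x5 << 1 → word 0x0a
chan:2 = 0 → 0x0 << 4 → word 0x0a
id:2 = 1 → 0x1 << 6 → word 0x4a
word = 0x4a → little-endian bytes:
  [0]=0x4a

4a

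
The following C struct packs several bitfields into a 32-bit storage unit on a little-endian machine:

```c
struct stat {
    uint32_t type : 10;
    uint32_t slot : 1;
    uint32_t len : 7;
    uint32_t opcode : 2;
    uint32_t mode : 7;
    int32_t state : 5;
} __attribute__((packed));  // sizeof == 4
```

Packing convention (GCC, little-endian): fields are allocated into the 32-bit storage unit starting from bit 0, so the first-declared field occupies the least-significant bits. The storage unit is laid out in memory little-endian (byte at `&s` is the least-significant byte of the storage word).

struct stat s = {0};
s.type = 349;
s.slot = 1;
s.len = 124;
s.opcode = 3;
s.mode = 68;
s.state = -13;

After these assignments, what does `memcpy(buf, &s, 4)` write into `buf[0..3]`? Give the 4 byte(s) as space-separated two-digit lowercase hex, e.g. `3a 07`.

5d e5 4f 9c

[0+:10] type=349 & 0x3ff = 0x15d; word=0x0000015d
[10+:1] slot=1 & 0x1 = 0x1; word=0x0000055d
[11+:7] len=124 & 0x7f = 0x7c; word=0x0003e55d
[18+:2] opcode=3 & 0x3 = 0x3; word=0x000fe55d
[20+:7] mode=68 & 0x7f = 0x44; word=0x044fe55d
[27+:5] state=-13 & 0x1f = 0x13; word=0x9c4fe55d
word = 0x9c4fe55d → little-endian bytes:
  [0]=0x5d  [1]=0xe5  [2]=0x4f  [3]=0x9c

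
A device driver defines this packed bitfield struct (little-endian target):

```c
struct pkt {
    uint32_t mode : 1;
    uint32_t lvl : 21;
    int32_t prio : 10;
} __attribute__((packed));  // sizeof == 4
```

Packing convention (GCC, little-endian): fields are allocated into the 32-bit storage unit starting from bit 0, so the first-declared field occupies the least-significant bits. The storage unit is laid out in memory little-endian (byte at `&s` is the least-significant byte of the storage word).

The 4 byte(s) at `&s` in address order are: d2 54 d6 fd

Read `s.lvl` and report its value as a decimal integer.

[0]=0xd2 [1]=0x54 [2]=0xd6 [3]=0xfd (little-endian) → word 0xfdd654d2
mode [0+:1] = (word>>0) & 0x1 = 0
lvl [1+:21] = (word>>1) & 0x1fffff = 731753  ←
prio [22+:10] = (word>>22) & 0x3ff = 1015

731753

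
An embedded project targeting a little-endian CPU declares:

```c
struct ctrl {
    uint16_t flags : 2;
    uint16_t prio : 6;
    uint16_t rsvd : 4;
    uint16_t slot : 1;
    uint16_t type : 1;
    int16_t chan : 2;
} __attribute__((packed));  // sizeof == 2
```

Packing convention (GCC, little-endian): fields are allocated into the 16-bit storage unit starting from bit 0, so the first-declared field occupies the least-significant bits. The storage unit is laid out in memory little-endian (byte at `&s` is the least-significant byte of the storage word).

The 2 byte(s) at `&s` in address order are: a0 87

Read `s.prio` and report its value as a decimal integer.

40

[0]=0xa0 [1]=0x87 (little-endian) → word 0x87a0
flags [0+:2] = (word>>0) & 0x3 = 0
prio [2+:6] = (word>>2) & 0x3f = 40  ←
rsvd [8+:4] = (word>>8) & 0xf = 7
slot [12+:1] = (word>>12) & 0x1 = 0
type [13+:1] = (word>>13) & 0x1 = 0
chan [14+:2] = (word>>14) & 0x3 = 2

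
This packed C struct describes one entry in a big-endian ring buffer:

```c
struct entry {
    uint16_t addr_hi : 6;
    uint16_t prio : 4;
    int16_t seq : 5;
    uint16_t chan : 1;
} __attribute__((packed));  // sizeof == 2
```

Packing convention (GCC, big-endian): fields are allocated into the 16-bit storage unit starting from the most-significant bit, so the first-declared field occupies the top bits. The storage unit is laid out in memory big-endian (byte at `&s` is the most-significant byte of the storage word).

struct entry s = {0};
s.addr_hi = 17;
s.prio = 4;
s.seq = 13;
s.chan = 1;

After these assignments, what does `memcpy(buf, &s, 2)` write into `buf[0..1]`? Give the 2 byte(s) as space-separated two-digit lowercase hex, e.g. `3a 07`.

addr_hi (6b) val=17 bits=0x11 at bit 10: 0x4400
prio (4b) val=4 bits=0x4 at bit 6: 0x4500
seq (5b) val=13 bits=0xd at bit 1: 0x451a
chan (1b) val=1 bits=0x1 at bit 0: 0x451b
word = 0x451b → big-endian bytes:
  [0]=0x45  [1]=0x1b

45 1b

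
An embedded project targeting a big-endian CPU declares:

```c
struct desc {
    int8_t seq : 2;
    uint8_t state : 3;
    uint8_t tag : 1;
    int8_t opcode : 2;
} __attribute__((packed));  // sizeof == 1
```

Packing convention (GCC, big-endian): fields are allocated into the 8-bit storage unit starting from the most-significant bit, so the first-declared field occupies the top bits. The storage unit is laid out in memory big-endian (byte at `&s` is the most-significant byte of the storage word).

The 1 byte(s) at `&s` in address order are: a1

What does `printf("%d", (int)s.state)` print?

4

[0]=0xa1 (big-endian) → word 0xa1
seq [6+:2] = (word>>6) & 0x3 = 2
state [3+:3] = (word>>3) & 0x7 = 4  ←
tag [2+:1] = (word>>2) & 0x1 = 0
opcode [0+:2] = (word>>0) & 0x3 = 1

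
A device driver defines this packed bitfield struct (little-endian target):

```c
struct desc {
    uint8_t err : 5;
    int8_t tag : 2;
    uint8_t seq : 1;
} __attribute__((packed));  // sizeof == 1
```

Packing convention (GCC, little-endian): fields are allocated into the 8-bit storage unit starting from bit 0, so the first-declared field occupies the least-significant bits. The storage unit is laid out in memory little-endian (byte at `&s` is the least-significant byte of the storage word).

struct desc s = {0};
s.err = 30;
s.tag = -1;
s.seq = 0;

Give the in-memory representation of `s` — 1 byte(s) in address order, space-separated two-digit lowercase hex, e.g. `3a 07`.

7e

[0+:5] err=30 & 0x1f = 0x1e; word=0x1e
[5+:2] tag=-1 & 0x3 = 0x3; word=0x7e
[7+:1] seq=0 & 0x1 = 0x0; word=0x7e
word = 0x7e → little-endian bytes:
  [0]=0x7e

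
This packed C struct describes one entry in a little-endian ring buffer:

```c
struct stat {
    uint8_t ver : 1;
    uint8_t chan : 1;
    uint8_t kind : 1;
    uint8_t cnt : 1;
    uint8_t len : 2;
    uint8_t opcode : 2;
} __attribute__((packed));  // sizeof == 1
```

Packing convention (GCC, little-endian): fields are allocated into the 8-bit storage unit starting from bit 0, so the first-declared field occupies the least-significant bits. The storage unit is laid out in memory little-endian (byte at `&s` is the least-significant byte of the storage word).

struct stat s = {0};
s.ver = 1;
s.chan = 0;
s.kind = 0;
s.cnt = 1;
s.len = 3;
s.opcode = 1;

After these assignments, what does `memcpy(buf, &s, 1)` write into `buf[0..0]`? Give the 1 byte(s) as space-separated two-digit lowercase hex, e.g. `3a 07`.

79

ver:1 = 1 → 0x1 << 0 → word 0x01
chan:1 = 0 → 0x0 << 1 → word 0x01
kind:1 = 0 → 0x0 << 2 → word 0x01
cnt:1 = 1 → 0x1 << 3 → word 0x09
len:2 = 3 → 0x3 << 4 → word 0x39
opcode:2 = 1 → 0x1 << 6 → word 0x79
word = 0x79 → little-endian bytes:
  [0]=0x79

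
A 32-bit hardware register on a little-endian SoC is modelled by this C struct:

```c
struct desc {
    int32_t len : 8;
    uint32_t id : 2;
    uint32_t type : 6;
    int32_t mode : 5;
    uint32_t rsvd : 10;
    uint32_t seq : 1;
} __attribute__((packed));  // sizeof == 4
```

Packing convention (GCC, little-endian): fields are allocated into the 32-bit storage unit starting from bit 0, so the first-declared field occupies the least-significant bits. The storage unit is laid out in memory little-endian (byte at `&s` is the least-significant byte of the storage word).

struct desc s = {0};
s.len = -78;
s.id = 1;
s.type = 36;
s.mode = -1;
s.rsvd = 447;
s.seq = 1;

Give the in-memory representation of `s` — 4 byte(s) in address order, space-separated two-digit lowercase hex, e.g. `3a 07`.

len (8b) val=-78 bits=0xb2 at bit 0: 0x000000b2
id (2b) val=1 bits=0x1 at bit 8: 0x000001b2
type (6b) val=36 bits=0x24 at bit 10: 0x000091b2
mode (5b) val=-1 bits=0x1f at bit 16: 0x001f91b2
rsvd (10b) val=447 bits=0x1bf at bit 21: 0x37ff91b2
seq (1b) val=1 bits=0x1 at bit 31: 0xb7ff91b2
word = 0xb7ff91b2 → little-endian bytes:
  [0]=0xb2  [1]=0x91  [2]=0xff  [3]=0xb7

b2 91 ff b7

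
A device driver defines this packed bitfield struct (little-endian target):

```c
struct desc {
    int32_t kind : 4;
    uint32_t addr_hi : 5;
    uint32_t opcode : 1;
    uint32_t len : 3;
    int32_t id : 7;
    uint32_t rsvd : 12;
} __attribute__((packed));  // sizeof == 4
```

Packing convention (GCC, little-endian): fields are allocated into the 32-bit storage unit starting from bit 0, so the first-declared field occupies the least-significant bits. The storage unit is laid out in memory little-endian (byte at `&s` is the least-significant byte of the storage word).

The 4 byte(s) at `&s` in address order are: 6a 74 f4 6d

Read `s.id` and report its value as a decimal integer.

[0]=0x6a [1]=0x74 [2]=0xf4 [3]=0x6d (little-endian) → word 0x6df4746a
kind [0+:4] = (word>>0) & 0xf = 10
addr_hi [4+:5] = (word>>4) & 0x1f = 6
opcode [9+:1] = (word>>9) & 0x1 = 0
len [10+:3] = (word>>10) & 0x7 = 5
id [13+:7] = (word>>13) & 0x7f = 35  ←
rsvd [20+:12] = (word>>20) & 0xfff = 1759
id signed 7b, MSB=0: value = 35

35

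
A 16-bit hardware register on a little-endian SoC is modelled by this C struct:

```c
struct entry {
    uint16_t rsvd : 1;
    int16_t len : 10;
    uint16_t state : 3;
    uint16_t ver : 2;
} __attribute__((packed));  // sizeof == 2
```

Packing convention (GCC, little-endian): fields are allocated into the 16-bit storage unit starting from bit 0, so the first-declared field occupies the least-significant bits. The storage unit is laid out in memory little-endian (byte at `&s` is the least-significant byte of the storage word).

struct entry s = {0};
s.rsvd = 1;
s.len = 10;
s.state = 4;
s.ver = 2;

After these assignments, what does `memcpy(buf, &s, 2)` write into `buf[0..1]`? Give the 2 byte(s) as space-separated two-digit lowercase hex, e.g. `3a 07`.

15 a0

rsvd:1 = 1 → 0x1 << 0 → word 0x0001
len:10 = 10 → 0xa << 1 → word 0x0015
state:3 = 4 → 0x4 << 11 → word 0x2015
ver:2 = 2 → 0x2 << 14 → word 0xa015
word = 0xa015 → little-endian bytes:
  [0]=0x15  [1]=0xa0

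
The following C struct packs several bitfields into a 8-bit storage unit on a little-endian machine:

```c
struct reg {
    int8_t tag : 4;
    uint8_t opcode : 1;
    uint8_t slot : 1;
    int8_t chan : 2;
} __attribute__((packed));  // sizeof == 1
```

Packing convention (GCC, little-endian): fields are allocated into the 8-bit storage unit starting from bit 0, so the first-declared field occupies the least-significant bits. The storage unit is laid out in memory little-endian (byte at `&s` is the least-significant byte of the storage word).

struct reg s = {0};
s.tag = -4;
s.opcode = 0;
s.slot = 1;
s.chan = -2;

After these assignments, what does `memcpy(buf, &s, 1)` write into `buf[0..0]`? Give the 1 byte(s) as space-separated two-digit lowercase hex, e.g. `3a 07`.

ac

[0+:4] tag=-4 & 0xf = 0xc; word=0x0c
[4+:1] opcode=0 & 0x1 = 0x0; word=0x0c
[5+:1] slot=1 & 0x1 = 0x1; word=0x2c
[6+:2] chan=-2 & 0x3 = 0x2; word=0xac
word = 0xac → little-endian bytes:
  [0]=0xac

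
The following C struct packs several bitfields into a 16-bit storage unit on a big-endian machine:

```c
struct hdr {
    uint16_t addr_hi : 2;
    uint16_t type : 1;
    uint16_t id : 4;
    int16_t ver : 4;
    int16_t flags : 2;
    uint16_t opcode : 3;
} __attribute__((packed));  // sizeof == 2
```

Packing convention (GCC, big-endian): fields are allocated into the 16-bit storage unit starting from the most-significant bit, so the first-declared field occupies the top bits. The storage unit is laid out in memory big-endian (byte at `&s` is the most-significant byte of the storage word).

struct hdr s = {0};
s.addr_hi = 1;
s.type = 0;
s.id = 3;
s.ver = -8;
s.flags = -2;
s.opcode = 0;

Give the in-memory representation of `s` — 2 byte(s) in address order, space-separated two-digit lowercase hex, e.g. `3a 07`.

47 10

addr_hi:2 = 1 → 0x1 << 14 → word 0x4000
type:1 = 0 → 0x0 << 13 → word 0x4000
id:4 = 3 → 0x3 << 9 → word 0x4600
ver:4 = -8 → 0x8 << 5 → word 0x4700
flags:2 = -2 → 0x2 << 3 → word 0x4710
opcode:3 = 0 → 0x0 << 0 → word 0x4710
word = 0x4710 → big-endian bytes:
  [0]=0x47  [1]=0x10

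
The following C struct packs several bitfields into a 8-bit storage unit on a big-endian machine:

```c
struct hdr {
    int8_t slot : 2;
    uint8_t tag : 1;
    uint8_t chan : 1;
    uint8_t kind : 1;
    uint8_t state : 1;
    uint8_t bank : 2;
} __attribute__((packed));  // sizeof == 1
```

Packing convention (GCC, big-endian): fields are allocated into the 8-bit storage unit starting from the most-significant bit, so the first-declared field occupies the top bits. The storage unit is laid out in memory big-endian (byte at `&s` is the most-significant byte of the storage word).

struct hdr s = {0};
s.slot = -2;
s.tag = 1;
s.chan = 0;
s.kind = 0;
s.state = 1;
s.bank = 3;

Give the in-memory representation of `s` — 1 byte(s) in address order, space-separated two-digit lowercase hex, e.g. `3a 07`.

slot (2b) val=-2 bits=0x2 at bit 6: 0x80
tag (1b) val=1 bits=0x1 at bit 5: 0xa0
chan (1b) val=0 bits=0x0 at bit 4: 0xa0
kind (1b) val=0 bits=0x0 at bit 3: 0xa0
state (1b) val=1 bits=0x1 at bit 2: 0xa4
bank (2b) val=3 bits=0x3 at bit 0: 0xa7
word = 0xa7 → big-endian bytes:
  [0]=0xa7

a7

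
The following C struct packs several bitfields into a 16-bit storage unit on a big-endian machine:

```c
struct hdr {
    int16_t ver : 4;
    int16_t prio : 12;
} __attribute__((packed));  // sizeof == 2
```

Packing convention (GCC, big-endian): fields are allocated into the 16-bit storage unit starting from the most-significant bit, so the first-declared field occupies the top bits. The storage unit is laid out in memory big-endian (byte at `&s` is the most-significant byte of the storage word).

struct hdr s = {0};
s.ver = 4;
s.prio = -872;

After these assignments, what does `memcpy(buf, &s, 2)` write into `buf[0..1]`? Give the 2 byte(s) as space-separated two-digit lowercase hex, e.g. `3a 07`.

4c 98

ver (4b) val=4 bits=0x4 at bit 12: 0x4000
prio (12b) val=-872 bits=0xc98 at bit 0: 0x4c98
word = 0x4c98 → big-endian bytes:
  [0]=0x4c  [1]=0x98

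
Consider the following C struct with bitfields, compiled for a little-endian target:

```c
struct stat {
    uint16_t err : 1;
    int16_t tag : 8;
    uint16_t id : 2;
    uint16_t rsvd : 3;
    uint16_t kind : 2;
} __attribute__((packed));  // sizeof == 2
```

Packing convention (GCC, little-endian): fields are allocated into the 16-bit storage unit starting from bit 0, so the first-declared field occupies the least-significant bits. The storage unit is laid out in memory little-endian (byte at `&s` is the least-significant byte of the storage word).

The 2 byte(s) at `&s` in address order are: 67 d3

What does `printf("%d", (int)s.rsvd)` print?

2

[0]=0x67 [1]=0xd3 (little-endian) → word 0xd367
err:1 @ bit 0 → (0xd367>>0)&0x1 = 0x1
tag:8 @ bit 1 → (0xd367>>1)&0xff = 0xb3
id:2 @ bit 9 → (0xd367>>9)&0x3 = 0x1
rsvd:3 @ bit 11 → (0xd367>>11)&0x7 = 0x2  ←
kind:2 @ bit 14 → (0xd367>>14)&0x3 = 0x3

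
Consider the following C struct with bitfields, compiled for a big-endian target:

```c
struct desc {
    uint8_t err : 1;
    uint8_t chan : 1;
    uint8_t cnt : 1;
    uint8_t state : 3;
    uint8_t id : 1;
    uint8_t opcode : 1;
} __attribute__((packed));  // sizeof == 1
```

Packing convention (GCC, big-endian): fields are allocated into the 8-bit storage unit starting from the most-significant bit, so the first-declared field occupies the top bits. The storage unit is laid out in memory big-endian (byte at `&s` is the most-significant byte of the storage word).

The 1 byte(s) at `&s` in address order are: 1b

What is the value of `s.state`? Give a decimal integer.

6

[0]=0x1b (big-endian) → word 0x1b
err:1 @ bit 7 → (0x1b>>7)&0x1 = 0x0
chan:1 @ bit 6 → (0x1b>>6)&0x1 = 0x0
cnt:1 @ bit 5 → (0x1b>>5)&0x1 = 0x0
state:3 @ bit 2 → (0x1b>>2)&0x7 = 0x6  ←
id:1 @ bit 1 → (0x1b>>1)&0x1 = 0x1
opcode:1 @ bit 0 → (0x1b>>0)&0x1 = 0x1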